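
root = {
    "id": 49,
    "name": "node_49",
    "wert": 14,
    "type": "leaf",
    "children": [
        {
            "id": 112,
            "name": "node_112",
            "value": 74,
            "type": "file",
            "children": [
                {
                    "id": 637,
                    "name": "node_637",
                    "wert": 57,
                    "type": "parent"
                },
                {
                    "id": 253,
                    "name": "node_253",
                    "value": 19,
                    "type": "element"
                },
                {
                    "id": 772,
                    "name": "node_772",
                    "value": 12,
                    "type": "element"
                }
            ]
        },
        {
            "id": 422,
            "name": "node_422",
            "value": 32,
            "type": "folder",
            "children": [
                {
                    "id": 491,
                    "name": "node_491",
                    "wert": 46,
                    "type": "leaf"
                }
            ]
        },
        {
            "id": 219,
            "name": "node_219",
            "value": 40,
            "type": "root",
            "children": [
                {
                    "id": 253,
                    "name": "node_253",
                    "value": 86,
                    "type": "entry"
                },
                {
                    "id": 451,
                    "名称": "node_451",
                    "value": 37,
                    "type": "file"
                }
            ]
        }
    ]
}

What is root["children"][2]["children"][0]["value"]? 86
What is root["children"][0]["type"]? "file"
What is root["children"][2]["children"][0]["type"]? "entry"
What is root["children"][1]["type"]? "folder"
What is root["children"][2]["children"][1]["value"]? 37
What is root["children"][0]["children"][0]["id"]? 637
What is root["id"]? 49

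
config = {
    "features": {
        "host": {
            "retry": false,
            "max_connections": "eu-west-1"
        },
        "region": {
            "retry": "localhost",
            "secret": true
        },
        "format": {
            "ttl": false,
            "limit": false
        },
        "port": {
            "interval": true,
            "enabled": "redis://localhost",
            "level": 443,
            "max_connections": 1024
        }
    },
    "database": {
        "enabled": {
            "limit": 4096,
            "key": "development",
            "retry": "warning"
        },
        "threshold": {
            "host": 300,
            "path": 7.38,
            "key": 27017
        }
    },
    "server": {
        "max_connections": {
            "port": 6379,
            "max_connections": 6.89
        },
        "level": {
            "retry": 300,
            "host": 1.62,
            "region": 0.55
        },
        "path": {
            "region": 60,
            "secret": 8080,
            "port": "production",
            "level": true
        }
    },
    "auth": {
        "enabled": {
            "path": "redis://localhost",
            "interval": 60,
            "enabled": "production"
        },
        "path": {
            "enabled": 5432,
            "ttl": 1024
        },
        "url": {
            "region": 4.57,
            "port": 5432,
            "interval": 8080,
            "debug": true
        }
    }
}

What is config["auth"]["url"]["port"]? 5432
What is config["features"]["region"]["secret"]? True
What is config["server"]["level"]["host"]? 1.62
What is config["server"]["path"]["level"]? True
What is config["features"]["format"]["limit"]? False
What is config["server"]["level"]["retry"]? 300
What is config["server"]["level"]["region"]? 0.55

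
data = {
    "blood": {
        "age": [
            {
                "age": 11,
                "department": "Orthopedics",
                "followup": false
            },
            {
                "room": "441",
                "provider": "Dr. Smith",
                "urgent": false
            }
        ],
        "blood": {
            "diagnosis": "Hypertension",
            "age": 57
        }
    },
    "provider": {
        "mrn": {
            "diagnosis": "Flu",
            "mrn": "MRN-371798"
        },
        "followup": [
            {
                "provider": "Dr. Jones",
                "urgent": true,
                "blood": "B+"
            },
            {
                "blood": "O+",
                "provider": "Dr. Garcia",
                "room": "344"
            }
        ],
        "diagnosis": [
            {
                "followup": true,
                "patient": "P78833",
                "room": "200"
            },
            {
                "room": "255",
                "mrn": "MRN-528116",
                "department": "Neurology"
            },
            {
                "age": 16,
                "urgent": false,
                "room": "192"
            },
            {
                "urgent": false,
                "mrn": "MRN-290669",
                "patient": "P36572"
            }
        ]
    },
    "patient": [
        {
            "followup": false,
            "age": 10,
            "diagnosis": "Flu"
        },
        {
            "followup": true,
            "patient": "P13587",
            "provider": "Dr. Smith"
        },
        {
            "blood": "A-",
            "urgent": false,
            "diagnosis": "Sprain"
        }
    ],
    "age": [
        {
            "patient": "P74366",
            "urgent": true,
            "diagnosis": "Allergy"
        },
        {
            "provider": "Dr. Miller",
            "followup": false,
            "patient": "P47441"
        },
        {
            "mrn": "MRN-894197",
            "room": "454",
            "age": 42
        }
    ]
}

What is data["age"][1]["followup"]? False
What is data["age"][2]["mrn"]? "MRN-894197"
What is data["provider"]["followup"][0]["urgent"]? True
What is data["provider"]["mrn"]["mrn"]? "MRN-371798"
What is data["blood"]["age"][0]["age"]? 11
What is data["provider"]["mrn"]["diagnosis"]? "Flu"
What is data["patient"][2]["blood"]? "A-"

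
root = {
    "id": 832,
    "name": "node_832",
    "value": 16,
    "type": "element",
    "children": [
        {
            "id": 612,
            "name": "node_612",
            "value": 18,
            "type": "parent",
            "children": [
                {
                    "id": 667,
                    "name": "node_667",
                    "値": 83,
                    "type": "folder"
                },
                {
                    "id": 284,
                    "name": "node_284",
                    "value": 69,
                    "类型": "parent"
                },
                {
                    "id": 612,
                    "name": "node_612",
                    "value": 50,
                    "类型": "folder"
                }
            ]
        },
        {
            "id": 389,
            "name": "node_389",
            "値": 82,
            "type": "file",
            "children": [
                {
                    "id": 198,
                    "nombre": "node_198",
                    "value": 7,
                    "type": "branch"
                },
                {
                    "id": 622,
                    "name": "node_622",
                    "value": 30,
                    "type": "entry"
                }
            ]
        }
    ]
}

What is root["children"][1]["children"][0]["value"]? 7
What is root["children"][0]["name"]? "node_612"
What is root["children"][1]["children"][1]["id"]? 622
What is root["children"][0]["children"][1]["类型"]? "parent"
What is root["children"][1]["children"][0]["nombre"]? "node_198"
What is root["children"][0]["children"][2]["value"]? 50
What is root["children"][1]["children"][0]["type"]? "branch"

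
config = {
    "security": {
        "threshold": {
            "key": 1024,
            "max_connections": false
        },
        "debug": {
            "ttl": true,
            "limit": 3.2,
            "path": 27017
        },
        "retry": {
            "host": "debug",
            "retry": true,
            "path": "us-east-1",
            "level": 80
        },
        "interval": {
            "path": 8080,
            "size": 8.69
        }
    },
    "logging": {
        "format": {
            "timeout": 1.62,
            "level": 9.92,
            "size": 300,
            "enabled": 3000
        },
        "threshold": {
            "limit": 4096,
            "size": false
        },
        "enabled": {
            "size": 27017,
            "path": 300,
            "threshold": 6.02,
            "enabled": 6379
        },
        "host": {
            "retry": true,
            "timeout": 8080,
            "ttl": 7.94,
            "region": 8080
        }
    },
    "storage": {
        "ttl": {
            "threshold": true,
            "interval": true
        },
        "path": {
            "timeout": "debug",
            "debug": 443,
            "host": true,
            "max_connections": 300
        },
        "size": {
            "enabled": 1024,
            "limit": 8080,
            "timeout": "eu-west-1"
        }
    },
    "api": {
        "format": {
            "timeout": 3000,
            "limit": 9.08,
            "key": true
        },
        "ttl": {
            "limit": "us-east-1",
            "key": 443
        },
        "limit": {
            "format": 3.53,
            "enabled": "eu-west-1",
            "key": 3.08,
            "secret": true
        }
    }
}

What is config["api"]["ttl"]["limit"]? "us-east-1"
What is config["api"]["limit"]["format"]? 3.53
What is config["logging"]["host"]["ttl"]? 7.94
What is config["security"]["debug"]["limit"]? 3.2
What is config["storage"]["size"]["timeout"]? "eu-west-1"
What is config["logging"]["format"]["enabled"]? 3000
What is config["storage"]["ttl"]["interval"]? True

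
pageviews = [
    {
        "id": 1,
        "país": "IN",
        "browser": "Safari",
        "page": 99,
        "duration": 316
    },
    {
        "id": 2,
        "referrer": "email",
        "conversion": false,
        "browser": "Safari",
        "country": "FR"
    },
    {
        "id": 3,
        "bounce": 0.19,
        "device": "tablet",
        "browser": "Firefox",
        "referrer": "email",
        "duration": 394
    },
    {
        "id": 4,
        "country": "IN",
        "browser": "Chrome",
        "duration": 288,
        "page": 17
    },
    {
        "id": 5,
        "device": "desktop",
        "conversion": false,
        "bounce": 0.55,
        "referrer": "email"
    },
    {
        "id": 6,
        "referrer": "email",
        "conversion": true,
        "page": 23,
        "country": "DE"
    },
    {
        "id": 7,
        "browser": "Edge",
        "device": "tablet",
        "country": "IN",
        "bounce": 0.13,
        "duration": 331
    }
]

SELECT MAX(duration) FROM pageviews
394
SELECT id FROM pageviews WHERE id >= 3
[3, 4, 5, 6, 7]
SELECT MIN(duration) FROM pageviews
288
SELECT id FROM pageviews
[1, 2, 3, 4, 5, 6, 7]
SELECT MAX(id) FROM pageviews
7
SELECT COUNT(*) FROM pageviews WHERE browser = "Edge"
1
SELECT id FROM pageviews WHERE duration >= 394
[3]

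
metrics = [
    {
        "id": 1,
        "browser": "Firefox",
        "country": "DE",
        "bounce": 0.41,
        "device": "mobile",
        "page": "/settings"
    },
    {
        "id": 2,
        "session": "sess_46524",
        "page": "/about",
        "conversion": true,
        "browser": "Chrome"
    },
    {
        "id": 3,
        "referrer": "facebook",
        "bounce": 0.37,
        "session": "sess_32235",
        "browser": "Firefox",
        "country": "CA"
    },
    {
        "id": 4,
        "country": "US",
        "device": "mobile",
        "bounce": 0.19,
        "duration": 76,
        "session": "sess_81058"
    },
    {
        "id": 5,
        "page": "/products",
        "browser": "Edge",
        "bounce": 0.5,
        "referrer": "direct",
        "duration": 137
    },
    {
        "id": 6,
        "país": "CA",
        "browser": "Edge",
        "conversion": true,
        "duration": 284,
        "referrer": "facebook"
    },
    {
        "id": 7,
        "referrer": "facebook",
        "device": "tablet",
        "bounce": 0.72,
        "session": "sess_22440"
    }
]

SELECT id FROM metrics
[1, 2, 3, 4, 5, 6, 7]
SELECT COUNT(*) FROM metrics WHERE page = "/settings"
1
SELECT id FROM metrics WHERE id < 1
[]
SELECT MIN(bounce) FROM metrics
0.19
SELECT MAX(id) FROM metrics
7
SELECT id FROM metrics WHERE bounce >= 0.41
[1, 5, 7]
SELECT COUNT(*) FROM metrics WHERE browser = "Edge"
2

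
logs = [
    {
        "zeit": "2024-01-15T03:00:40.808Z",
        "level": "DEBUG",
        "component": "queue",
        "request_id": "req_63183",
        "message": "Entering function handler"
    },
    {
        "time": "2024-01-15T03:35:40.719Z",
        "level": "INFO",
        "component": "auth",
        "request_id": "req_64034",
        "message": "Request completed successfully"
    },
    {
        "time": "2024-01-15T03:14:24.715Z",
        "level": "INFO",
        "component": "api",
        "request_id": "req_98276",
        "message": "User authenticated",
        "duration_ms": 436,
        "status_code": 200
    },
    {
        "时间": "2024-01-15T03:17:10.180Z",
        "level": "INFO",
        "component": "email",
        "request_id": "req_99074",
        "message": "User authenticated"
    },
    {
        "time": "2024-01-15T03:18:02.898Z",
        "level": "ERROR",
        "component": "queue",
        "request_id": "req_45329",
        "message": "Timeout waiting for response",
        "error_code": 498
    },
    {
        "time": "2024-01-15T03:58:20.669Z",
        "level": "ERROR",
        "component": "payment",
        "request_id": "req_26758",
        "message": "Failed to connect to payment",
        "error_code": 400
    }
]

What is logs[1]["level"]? "INFO"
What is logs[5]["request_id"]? "req_26758"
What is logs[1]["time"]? "2024-01-15T03:35:40.719Z"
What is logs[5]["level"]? "ERROR"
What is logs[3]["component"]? "email"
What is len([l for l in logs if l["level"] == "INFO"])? 3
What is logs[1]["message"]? "Request completed successfully"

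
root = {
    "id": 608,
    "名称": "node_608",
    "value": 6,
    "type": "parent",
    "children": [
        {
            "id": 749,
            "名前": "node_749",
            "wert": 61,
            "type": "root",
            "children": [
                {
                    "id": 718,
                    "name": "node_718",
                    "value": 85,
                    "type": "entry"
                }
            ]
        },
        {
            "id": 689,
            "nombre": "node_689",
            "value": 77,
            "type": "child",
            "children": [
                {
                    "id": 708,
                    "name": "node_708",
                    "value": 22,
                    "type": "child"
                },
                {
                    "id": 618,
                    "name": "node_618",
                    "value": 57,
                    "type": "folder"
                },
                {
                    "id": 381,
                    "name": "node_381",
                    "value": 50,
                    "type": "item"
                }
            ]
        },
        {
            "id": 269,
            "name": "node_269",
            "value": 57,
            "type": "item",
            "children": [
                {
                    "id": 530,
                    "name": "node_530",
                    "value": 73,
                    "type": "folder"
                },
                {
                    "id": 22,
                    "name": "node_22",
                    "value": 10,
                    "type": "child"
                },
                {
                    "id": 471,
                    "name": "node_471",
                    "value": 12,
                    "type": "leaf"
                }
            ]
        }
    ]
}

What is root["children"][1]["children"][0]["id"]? 708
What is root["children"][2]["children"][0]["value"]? 73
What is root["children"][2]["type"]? "item"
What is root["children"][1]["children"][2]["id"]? 381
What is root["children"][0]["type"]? "root"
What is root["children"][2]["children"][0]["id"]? 530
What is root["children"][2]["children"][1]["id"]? 22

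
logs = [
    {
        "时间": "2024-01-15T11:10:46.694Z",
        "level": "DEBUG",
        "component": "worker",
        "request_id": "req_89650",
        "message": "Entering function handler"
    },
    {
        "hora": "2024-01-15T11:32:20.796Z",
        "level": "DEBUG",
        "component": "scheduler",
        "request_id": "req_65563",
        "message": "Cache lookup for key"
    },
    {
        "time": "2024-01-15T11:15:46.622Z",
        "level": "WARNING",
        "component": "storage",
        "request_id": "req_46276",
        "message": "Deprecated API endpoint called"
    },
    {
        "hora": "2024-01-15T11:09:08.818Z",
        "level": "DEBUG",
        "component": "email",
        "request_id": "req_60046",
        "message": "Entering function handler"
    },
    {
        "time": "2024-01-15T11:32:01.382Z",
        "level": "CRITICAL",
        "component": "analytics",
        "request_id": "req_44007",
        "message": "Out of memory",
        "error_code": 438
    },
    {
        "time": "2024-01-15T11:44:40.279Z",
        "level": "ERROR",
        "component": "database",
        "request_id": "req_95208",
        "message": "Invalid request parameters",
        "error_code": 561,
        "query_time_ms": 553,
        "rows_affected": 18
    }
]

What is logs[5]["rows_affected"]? 18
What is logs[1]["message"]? "Cache lookup for key"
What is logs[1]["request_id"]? "req_65563"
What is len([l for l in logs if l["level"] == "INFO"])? 0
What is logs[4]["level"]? "CRITICAL"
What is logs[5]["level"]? "ERROR"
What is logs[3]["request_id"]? "req_60046"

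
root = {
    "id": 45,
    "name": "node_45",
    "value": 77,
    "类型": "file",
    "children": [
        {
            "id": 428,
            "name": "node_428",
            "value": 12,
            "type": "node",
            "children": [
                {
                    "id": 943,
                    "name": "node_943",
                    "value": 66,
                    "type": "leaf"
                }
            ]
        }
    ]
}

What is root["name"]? "node_45"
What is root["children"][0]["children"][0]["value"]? 66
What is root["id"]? 45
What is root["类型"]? "file"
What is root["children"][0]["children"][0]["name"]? "node_943"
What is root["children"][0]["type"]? "node"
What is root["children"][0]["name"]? "node_428"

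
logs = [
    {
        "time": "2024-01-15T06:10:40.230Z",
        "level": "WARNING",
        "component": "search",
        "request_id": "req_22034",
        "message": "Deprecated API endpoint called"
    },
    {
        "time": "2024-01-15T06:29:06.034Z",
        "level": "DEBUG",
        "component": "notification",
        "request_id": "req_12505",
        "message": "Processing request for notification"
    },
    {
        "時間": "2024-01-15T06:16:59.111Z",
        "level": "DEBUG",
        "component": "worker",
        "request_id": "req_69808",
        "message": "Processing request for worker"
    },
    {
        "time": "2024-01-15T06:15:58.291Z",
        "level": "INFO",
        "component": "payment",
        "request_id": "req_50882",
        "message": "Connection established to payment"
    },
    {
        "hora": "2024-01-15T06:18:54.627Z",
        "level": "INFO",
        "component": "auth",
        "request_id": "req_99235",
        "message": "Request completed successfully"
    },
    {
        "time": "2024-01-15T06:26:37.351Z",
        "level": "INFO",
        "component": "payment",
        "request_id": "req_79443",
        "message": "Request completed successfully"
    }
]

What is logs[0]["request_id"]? "req_22034"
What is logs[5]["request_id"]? "req_79443"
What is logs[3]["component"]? "payment"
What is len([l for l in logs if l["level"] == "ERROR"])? 0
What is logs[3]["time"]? "2024-01-15T06:15:58.291Z"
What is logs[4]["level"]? "INFO"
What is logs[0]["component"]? "search"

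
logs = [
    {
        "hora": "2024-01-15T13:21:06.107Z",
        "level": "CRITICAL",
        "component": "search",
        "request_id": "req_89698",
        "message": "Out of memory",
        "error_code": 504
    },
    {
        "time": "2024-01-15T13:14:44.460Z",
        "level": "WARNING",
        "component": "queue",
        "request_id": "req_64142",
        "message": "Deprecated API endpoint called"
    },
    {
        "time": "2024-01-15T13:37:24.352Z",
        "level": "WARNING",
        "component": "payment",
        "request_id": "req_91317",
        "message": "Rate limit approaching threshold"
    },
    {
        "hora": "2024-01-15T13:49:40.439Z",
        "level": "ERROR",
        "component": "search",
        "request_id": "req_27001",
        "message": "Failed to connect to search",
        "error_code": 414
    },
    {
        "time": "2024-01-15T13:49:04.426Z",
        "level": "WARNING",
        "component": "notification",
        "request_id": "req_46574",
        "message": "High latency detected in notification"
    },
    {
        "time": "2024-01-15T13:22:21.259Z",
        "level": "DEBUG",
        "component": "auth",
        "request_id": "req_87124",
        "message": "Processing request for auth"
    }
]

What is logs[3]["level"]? "ERROR"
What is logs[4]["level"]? "WARNING"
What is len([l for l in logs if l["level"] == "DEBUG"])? 1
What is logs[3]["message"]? "Failed to connect to search"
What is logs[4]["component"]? "notification"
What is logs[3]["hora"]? "2024-01-15T13:49:40.439Z"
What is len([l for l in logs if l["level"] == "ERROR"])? 1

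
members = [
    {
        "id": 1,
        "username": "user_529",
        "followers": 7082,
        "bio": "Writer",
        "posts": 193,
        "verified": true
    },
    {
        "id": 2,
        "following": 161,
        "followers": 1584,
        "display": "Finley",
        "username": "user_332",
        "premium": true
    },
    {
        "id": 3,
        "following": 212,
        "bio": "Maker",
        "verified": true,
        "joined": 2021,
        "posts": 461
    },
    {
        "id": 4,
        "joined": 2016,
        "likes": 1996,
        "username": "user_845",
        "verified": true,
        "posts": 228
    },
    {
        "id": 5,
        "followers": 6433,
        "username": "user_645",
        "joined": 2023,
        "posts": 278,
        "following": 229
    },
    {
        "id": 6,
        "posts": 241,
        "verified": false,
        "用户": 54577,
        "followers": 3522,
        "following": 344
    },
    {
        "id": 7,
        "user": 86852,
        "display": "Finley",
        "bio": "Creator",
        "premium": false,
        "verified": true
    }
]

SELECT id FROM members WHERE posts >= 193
[1, 3, 4, 5, 6]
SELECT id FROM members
[1, 2, 3, 4, 5, 6, 7]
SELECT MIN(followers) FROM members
1584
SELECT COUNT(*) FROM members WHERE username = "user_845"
1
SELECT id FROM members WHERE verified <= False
[6]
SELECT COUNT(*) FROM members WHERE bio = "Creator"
1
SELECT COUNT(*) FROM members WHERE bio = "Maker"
1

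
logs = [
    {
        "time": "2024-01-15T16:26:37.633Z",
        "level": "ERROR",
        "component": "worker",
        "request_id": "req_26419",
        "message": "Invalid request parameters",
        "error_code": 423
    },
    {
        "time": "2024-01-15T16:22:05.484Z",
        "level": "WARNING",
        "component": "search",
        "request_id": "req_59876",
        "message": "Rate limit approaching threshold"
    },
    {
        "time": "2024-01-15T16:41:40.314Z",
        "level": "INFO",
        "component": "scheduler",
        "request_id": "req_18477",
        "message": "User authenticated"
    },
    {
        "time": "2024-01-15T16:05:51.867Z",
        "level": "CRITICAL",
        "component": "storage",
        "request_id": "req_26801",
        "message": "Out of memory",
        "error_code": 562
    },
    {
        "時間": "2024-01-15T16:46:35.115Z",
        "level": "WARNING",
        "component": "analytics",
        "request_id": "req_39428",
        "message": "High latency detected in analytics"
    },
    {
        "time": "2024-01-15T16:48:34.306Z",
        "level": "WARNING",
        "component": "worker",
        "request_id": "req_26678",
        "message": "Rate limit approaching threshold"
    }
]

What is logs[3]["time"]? "2024-01-15T16:05:51.867Z"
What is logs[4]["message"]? "High latency detected in analytics"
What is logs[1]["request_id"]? "req_59876"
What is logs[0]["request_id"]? "req_26419"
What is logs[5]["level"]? "WARNING"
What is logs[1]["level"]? "WARNING"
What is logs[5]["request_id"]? "req_26678"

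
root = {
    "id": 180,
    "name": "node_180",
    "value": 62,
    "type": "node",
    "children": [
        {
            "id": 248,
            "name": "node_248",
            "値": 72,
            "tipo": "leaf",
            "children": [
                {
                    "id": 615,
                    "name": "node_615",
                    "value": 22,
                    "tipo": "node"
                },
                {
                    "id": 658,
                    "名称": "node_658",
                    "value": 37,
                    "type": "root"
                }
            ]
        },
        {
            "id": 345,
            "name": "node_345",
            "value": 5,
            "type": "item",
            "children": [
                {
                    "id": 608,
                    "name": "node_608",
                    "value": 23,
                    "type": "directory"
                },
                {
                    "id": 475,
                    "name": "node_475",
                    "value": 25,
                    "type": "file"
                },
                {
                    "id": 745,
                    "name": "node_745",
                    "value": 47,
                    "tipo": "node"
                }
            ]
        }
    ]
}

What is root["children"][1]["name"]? "node_345"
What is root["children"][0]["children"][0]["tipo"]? "node"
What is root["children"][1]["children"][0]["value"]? 23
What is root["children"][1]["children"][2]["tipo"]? "node"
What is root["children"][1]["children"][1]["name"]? "node_475"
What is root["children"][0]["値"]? 72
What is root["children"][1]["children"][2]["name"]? "node_745"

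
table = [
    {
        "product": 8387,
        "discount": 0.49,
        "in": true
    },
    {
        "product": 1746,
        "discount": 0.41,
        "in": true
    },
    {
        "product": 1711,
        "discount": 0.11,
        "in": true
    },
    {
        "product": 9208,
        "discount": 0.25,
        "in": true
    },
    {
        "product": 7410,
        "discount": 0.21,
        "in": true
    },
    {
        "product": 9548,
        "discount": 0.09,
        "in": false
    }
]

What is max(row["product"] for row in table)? 9548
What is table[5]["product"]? 9548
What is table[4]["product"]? 7410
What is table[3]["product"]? 9208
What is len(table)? 6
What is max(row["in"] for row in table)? True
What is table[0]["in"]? True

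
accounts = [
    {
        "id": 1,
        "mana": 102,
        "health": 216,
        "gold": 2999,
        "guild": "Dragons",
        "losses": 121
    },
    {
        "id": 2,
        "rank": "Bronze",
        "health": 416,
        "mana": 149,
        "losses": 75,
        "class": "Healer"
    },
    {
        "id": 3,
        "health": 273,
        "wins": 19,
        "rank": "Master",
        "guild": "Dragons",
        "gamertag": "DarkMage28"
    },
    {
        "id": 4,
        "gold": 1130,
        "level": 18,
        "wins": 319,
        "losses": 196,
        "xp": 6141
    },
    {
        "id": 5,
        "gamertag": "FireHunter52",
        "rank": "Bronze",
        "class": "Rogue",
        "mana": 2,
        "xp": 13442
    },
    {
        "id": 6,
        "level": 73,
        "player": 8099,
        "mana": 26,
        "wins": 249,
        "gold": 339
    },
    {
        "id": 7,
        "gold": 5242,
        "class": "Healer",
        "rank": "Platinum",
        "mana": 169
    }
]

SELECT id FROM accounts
[1, 2, 3, 4, 5, 6, 7]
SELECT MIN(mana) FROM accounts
2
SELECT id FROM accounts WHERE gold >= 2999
[1, 7]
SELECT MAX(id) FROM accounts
7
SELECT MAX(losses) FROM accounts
196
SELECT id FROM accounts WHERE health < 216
[]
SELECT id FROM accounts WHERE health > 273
[2]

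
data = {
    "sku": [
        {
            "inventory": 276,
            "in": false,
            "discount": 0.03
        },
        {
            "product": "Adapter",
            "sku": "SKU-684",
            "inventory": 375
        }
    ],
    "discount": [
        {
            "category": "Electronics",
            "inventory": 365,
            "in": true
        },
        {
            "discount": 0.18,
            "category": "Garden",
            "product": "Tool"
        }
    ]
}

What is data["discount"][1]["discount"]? 0.18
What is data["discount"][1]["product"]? "Tool"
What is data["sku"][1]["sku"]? "SKU-684"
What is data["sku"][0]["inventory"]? 276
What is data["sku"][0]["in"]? False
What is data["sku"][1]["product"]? "Adapter"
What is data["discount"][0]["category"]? "Electronics"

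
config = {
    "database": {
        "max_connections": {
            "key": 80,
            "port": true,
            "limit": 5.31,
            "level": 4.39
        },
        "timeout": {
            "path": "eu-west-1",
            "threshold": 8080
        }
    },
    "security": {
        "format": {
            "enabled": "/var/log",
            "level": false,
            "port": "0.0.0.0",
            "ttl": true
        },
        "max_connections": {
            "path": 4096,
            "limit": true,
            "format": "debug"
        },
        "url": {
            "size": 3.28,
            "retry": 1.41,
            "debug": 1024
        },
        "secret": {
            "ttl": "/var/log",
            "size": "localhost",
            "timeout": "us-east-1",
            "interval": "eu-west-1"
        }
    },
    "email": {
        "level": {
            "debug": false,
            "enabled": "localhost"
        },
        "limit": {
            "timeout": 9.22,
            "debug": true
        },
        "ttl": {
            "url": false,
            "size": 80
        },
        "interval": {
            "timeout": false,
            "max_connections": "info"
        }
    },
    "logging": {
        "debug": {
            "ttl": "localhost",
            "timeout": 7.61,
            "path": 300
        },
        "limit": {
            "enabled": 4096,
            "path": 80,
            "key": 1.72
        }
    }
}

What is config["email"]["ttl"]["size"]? 80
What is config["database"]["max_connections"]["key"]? 80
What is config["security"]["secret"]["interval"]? "eu-west-1"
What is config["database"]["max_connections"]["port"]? True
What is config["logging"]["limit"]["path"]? 80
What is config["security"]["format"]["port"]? "0.0.0.0"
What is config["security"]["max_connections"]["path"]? 4096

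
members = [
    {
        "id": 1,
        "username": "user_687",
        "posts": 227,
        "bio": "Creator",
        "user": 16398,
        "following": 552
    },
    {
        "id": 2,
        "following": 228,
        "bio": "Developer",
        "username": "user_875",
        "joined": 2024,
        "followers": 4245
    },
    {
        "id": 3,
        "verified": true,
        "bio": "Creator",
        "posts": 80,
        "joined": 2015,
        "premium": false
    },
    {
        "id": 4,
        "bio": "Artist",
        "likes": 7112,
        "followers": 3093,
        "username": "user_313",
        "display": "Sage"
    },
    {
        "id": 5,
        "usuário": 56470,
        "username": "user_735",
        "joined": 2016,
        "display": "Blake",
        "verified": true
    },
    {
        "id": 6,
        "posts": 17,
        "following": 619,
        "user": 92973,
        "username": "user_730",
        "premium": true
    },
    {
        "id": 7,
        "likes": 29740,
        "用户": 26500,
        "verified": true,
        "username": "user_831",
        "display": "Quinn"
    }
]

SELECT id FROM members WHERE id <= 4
[1, 2, 3, 4]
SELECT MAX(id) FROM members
7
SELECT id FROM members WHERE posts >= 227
[1]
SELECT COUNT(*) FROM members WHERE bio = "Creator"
2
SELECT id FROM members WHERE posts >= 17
[1, 3, 6]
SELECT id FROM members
[1, 2, 3, 4, 5, 6, 7]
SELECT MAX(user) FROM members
92973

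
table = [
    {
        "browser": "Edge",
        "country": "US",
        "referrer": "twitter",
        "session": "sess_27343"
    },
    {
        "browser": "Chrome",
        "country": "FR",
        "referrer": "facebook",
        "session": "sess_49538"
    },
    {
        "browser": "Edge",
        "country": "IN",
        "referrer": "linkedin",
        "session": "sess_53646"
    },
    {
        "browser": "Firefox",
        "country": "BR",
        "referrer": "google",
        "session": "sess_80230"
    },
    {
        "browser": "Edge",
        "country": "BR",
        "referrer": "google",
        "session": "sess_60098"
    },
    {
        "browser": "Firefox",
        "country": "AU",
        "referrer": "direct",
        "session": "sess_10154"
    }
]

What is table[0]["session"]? "sess_27343"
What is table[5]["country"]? "AU"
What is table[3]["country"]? "BR"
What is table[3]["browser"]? "Firefox"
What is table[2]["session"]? "sess_53646"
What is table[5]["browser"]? "Firefox"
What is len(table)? 6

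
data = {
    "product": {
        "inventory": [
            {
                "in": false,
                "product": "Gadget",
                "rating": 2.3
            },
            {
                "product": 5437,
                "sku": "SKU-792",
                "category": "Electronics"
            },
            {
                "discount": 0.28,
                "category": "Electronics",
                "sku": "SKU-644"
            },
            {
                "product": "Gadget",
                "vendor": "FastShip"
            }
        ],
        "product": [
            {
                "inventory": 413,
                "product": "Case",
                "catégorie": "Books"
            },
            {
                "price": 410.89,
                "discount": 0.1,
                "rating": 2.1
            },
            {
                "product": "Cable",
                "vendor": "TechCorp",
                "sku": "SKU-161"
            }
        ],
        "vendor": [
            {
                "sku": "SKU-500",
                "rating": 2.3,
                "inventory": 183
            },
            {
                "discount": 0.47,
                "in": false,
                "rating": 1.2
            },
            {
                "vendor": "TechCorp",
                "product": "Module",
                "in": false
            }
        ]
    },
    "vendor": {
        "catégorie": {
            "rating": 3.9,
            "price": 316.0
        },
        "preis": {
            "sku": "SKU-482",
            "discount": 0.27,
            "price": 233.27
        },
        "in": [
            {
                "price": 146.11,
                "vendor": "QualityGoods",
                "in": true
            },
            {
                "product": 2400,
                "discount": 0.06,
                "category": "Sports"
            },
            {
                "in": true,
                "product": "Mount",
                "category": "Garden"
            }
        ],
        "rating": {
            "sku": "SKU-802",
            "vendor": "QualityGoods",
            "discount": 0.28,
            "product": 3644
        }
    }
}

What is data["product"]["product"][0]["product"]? "Case"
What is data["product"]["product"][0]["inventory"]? 413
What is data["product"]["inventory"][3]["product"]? "Gadget"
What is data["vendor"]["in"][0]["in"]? True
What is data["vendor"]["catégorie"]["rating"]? 3.9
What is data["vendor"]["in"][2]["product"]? "Mount"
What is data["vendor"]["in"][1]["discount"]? 0.06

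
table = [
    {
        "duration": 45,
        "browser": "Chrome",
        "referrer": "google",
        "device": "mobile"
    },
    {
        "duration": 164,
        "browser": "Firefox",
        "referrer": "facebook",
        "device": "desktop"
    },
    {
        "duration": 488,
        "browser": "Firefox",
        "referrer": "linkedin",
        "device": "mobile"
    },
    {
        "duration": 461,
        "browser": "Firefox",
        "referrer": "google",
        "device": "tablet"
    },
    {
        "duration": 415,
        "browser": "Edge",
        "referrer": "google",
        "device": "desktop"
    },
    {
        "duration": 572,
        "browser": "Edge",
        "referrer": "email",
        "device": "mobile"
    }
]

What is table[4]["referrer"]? "google"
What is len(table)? 6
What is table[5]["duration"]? 572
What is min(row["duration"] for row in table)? 45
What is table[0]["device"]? "mobile"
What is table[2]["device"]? "mobile"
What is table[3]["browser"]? "Firefox"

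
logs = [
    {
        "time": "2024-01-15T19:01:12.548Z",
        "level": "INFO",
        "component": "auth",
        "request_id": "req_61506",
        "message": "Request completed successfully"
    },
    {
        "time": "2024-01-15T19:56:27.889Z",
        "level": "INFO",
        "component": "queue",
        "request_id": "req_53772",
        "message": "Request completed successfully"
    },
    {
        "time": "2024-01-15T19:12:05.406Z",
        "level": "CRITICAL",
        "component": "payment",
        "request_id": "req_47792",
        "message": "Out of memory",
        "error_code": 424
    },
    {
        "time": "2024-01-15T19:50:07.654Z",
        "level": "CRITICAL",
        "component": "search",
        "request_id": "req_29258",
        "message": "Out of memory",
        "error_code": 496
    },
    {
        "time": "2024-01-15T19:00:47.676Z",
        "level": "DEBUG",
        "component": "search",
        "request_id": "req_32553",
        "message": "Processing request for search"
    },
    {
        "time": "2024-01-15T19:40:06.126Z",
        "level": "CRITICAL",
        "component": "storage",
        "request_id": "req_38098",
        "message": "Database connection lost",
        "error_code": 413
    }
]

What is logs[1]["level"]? "INFO"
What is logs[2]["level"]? "CRITICAL"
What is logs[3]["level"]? "CRITICAL"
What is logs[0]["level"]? "INFO"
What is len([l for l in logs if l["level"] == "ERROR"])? 0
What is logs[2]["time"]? "2024-01-15T19:12:05.406Z"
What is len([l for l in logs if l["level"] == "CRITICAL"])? 3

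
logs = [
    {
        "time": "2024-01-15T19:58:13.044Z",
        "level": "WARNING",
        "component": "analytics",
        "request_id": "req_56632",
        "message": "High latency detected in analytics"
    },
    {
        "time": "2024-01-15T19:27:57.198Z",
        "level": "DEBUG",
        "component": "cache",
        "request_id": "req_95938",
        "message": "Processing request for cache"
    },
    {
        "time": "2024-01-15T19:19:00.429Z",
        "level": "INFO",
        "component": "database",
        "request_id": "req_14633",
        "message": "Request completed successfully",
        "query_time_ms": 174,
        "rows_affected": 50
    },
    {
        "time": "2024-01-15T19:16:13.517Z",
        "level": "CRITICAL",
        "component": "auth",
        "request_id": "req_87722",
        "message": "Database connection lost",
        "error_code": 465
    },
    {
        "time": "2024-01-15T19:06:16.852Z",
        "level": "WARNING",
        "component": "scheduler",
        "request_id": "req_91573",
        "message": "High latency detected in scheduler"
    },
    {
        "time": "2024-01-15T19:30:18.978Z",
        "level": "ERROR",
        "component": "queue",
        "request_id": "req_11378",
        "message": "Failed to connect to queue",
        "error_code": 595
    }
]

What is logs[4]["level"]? "WARNING"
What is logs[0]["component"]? "analytics"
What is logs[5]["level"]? "ERROR"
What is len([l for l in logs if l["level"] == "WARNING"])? 2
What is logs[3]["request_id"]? "req_87722"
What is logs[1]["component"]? "cache"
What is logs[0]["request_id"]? "req_56632"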